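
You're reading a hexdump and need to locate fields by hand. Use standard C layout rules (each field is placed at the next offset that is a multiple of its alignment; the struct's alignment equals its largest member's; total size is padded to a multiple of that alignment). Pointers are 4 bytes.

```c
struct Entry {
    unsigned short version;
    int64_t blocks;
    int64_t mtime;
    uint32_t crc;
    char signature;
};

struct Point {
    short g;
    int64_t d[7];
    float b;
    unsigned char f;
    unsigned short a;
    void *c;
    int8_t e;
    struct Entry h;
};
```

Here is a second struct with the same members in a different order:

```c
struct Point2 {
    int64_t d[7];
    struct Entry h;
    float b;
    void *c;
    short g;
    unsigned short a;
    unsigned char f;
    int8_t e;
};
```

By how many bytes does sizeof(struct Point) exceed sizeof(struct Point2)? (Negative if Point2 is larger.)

Entry: @0: version [2B, align 2] → 2; +6 pad (align 8); @8: blocks [8B, align 8] → 16; @16: mtime [8B, align 8] → 24; @24: crc [4B, align 4] → 28; @28: signature [1B, align 1] → 29; +3 tail pad (align 8); size 32, align 8
@0: g [2B, align 2] → 2
+6 pad (align 8)
@8: d [56B, align 8] → 64
@64: b [4B, align 4] → 68
@68: f [1B, align 1] → 69
+1 pad (align 2)
@70: a [2B, align 2] → 72
@72: c [4B, align 4] → 76
@76: e [1B, align 1] → 77
+3 pad (align 8)
@80: h [32B, align 8] → 112
size 112, align 8
— Point2 —
@0: d [56B, align 8] → 56
@56: h [32B, align 8] → 88
@88: b [4B, align 4] → 92
@92: c [4B, align 4] → 96
@96: g [2B, align 2] → 98
@98: a [2B, align 2] → 100
@100: f [1B, align 1] → 101
@101: e [1B, align 1] → 102
+2 tail pad (align 8)
size 104, align 8
112 − 104 = 8

8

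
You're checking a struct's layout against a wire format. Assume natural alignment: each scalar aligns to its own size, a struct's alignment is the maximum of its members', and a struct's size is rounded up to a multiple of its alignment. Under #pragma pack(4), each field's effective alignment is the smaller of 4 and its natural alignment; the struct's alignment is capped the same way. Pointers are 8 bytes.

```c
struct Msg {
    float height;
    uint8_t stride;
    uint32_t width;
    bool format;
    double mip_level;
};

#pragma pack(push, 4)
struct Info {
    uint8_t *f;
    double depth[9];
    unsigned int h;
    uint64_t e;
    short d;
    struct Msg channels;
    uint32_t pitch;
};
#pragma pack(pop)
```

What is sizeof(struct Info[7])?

868

Msg: height at 0 (size 4, align 4) → ends 4; stride at 4 (size 1, align 1) → ends 5; pad 3 to align 4 for width; width at 8 (size 4, align 4) → ends 12; format at 12 (size 1, align 1) → ends 13; pad 3 to align 8 for mip_level; mip_level at 16 (size 8, align 8) → ends 24; total 24 bytes, alignment 8
f at 0 (size 8, align 4) → ends 8
depth at 8 (size 72, align 4) → ends 80
h at 80 (size 4, align 4) → ends 84
e at 84 (size 8, align 4) → ends 92
d at 92 (size 2, align 2) → ends 94
pad 2 to align 4 for channels
channels at 96 (size 24, align 4) → ends 120
pitch at 120 (size 4, align 4) → ends 124
total 124 bytes, alignment 4
array of 7: 7 × 124 = 868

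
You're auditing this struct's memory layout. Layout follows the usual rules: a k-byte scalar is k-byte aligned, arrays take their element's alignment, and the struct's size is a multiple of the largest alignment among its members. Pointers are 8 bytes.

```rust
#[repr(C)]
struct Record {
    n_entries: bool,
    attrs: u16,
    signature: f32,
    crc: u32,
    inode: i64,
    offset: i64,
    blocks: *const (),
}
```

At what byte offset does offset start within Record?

24

@0: n_entries [1B, align 1] → 1
+1 pad (align 2)
@2: attrs [2B, align 2] → 4
@4: signature [4B, align 4] → 8
@8: crc [4B, align 4] → 12
+4 pad (align 8)
@16: inode [8B, align 8] → 24
@24: offset [8B, align 8] → 32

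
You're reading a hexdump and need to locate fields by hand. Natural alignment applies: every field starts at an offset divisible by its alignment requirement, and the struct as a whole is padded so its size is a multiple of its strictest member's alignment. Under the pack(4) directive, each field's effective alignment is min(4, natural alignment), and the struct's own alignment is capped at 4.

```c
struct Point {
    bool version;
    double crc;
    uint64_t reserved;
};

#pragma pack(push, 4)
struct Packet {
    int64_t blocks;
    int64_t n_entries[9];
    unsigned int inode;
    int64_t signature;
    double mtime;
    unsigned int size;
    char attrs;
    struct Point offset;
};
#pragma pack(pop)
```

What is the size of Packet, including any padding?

Point: @0: version [1B, align 1] → 1; +7 pad (align 8); @8: crc [8B, align 8] → 16; @16: reserved [8B, align 8] → 24; size 24, align 8
@0: blocks [8B, align 4] → 8
@8: n_entries [72B, align 4] → 80
@80: inode [4B, align 4] → 84
@84: signature [8B, align 4] → 92
@92: mtime [8B, align 4] → 100
@100: size [4B, align 4] → 104
@104: attrs [1B, align 1] → 105
+3 pad (align 4)
@108: offset [24B, align 4] → 132
size 132, align 4

132 bytes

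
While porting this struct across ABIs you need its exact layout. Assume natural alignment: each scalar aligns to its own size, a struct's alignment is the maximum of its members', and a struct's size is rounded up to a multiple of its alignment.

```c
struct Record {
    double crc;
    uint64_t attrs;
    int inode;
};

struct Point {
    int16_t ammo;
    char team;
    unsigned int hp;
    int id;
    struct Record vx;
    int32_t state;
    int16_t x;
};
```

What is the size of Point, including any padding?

Record: 0..8  crc  (8B, 8-aligned); 8..16  attrs  (8B, 8-aligned); 16..20  inode  (4B, 4-aligned); 20..24  -- tail padding (4B); sizeof = 24, alignof = 8
0..2  ammo  (2B, 2-aligned)
2..3  team  (1B, 1-aligned)
3..4  -- padding (1B)
4..8  hp  (4B, 4-aligned)
8..12  id  (4B, 4-aligned)
12..16  -- padding (4B)
16..40  vx  (24B, 8-aligned)
40..44  state  (4B, 4-aligned)
44..46  x  (2B, 2-aligned)
46..48  -- tail padding (2B)
sizeof = 48, alignof = 8

48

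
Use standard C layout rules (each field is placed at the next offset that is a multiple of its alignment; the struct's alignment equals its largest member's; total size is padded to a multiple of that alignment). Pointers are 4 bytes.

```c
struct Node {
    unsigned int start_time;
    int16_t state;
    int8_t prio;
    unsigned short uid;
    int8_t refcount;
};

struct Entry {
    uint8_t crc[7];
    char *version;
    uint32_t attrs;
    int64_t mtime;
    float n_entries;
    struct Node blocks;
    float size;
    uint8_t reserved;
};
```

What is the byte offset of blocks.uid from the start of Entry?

Node: @0: start_time [4B, align 4] → 4; @4: state [2B, align 2] → 6; @6: prio [1B, align 1] → 7; +1 pad (align 2); @8: uid [2B, align 2] → 10; @10: refcount [1B, align 1] → 11; +1 tail pad (align 4); size 12, align 4
@0: crc [7B, align 1] → 7
+1 pad (align 4)
@8: version [4B, align 4] → 12
@12: attrs [4B, align 4] → 16
@16: mtime [8B, align 8] → 24
@24: n_entries [4B, align 4] → 28
@28: blocks [12B, align 4] → 40
within Node: uid at 8
28 + 8 = 36

36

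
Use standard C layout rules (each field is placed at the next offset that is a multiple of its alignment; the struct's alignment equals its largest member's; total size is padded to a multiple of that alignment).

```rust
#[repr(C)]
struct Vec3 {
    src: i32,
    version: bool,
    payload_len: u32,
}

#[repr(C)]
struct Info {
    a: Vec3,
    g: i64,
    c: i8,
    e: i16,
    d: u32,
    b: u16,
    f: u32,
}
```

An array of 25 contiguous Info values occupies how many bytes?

Vec3: 0..4  src  (4B, 4-aligned); 4..5  version  (1B, 1-aligned); 5..8  -- padding (3B); 8..12  payload_len  (4B, 4-aligned); sizeof = 12, alignof = 4
0..12  a  (12B, 4-aligned)
12..16  -- padding (4B)
16..24  g  (8B, 8-aligned)
24..25  c  (1B, 1-aligned)
25..26  -- padding (1B)
26..28  e  (2B, 2-aligned)
28..32  d  (4B, 4-aligned)
32..34  b  (2B, 2-aligned)
34..36  -- padding (2B)
36..40  f  (4B, 4-aligned)
sizeof = 40, alignof = 8
array of 25: 25 × 40 = 1000

1000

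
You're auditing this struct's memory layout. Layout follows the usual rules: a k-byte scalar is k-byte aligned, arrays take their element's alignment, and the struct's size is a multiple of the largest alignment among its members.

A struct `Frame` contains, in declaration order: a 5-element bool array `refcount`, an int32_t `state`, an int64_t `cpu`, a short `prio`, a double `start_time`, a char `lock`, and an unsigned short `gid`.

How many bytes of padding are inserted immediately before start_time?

6

0..5  refcount  (5B, 1-aligned)
5..8  -- padding (3B)
8..12  state  (4B, 4-aligned)
12..16  -- padding (4B)
16..24  cpu  (8B, 8-aligned)
24..26  prio  (2B, 2-aligned)
26..32  -- padding (6B)
32..40  start_time  (8B, 8-aligned)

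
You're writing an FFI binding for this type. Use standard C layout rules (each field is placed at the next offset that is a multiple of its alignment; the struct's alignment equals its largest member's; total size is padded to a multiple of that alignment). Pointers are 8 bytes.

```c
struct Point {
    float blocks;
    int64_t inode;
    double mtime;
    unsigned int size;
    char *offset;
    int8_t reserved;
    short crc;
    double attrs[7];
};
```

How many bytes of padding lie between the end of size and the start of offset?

4

blocks at 0 (size 4, align 4) → ends 4
pad 4 to align 8 for inode
inode at 8 (size 8, align 8) → ends 16
mtime at 16 (size 8, align 8) → ends 24
size at 24 (size 4, align 4) → ends 28
pad 4 to align 8 for offset
offset at 32 (size 8, align 8) → ends 40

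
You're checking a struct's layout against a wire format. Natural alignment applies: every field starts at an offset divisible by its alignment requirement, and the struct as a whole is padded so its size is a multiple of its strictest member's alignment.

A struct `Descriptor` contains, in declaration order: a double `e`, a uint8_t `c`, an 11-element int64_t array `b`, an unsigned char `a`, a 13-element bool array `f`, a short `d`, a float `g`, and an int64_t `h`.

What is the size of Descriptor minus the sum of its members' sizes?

11

@0: e [8B, align 8] → 8
@8: c [1B, align 1] → 9
+7 pad (align 8)
@16: b [88B, align 8] → 104
@104: a [1B, align 1] → 105
@105: f [13B, align 1] → 118
@118: d [2B, align 2] → 120
@120: g [4B, align 4] → 124
+4 pad (align 8)
@128: h [8B, align 8] → 136
size 136, align 8
data bytes 125, size 136 → padding 11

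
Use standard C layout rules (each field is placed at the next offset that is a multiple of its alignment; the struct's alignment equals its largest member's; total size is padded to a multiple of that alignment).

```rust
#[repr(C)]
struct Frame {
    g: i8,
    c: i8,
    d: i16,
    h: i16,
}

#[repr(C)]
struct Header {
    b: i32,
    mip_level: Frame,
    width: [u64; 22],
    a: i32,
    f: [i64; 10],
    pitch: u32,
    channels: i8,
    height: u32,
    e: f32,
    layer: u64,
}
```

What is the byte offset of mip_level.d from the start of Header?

Frame: @0: g [1B, align 1] → 1; @1: c [1B, align 1] → 2; @2: d [2B, align 2] → 4; @4: h [2B, align 2] → 6; size 6, align 2
@0: b [4B, align 4] → 4
@4: mip_level [6B, align 2] → 10
within Frame: d at 2
4 + 2 = 6

6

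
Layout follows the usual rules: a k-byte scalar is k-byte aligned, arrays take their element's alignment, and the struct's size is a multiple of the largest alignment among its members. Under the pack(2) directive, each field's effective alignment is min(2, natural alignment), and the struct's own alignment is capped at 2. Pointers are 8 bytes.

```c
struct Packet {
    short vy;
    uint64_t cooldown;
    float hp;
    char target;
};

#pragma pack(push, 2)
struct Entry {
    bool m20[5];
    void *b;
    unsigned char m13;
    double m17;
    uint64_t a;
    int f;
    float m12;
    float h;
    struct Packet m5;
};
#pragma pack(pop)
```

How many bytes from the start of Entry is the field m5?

Packet: vy at 0 (size 2, align 2) → ends 2; pad 6 to align 8 for cooldown; cooldown at 8 (size 8, align 8) → ends 16; hp at 16 (size 4, align 4) → ends 20; target at 20 (size 1, align 1) → ends 21; tail pad 3 to reach multiple of 8; total 24 bytes, alignment 8
m20 at 0 (size 5, align 1) → ends 5
pad 1 to align 2 for b
b at 6 (size 8, align 2) → ends 14
m13 at 14 (size 1, align 1) → ends 15
pad 1 to align 2 for m17
m17 at 16 (size 8, align 2) → ends 24
a at 24 (size 8, align 2) → ends 32
f at 32 (size 4, align 2) → ends 36
m12 at 36 (size 4, align 2) → ends 40
h at 40 (size 4, align 2) → ends 44
m5 at 44 (size 24, align 2) → ends 68

44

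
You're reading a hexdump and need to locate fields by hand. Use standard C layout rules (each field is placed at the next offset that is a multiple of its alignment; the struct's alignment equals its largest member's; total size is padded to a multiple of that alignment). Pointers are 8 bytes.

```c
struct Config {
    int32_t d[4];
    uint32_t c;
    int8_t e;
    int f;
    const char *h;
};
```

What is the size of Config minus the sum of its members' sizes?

7

@0: d [16B, align 4] → 16
@16: c [4B, align 4] → 20
@20: e [1B, align 1] → 21
+3 pad (align 4)
@24: f [4B, align 4] → 28
+4 pad (align 8)
@32: h [8B, align 8] → 40
size 40, align 8
data bytes 33, size 40 → padding 7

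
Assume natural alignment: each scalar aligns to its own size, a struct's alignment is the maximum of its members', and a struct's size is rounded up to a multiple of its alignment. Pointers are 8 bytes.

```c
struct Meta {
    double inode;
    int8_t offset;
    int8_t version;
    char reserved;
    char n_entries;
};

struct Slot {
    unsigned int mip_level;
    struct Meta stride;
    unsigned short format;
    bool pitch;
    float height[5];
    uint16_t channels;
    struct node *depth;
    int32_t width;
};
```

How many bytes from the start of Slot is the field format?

24

Meta: inode at 0 (size 8, align 8) → ends 8; offset at 8 (size 1, align 1) → ends 9; version at 9 (size 1, align 1) → ends 10; reserved at 10 (size 1, align 1) → ends 11; n_entries at 11 (size 1, align 1) → ends 12; tail pad 4 to reach multiple of 8; total 16 bytes, alignment 8
mip_level at 0 (size 4, align 4) → ends 4
pad 4 to align 8 for stride
stride at 8 (size 16, align 8) → ends 24
format at 24 (size 2, align 2) → ends 26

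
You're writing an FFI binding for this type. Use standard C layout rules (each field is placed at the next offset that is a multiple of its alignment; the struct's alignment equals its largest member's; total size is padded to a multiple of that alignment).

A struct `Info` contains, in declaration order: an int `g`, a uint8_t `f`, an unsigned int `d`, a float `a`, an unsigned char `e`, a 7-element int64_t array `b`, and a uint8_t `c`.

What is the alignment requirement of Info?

8

member alignments: g=4, f=1, d=4, a=4, e=1, b=8, c=1
max = 8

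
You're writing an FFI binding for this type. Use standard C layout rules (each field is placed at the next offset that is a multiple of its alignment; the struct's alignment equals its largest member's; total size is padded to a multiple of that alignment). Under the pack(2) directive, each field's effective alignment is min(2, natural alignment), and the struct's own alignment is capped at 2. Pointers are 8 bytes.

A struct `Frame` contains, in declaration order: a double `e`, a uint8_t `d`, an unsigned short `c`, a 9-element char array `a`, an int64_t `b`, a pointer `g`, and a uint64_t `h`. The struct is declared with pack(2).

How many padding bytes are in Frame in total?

2

0..8  e  (8B, 2-aligned)
8..9  d  (1B, 1-aligned)
9..10  -- padding (1B)
10..12  c  (2B, 2-aligned)
12..21  a  (9B, 1-aligned)
21..22  -- padding (1B)
22..30  b  (8B, 2-aligned)
30..38  g  (8B, 2-aligned)
38..46  h  (8B, 2-aligned)
sizeof = 46, alignof = 2
data bytes 44, size 46 → padding 2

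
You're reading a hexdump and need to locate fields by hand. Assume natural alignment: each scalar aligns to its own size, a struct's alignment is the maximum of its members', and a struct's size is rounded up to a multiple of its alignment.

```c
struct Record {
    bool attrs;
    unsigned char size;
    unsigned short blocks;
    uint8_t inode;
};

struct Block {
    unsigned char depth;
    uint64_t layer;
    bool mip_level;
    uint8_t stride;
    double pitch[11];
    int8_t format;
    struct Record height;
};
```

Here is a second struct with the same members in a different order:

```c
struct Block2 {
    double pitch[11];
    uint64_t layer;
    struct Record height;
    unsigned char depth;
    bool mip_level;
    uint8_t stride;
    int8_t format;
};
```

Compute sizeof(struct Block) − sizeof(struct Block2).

8

Record: 0..1  attrs  (1B, 1-aligned); 1..2  size  (1B, 1-aligned); 2..4  blocks  (2B, 2-aligned); 4..5  inode  (1B, 1-aligned); 5..6  -- tail padding (1B); sizeof = 6, alignof = 2
0..1  depth  (1B, 1-aligned)
1..8  -- padding (7B)
8..16  layer  (8B, 8-aligned)
16..17  mip_level  (1B, 1-aligned)
17..18  stride  (1B, 1-aligned)
18..24  -- padding (6B)
24..112  pitch  (88B, 8-aligned)
112..113  format  (1B, 1-aligned)
113..114  -- padding (1B)
114..120  height  (6B, 2-aligned)
sizeof = 120, alignof = 8
— Block2 —
0..88  pitch  (88B, 8-aligned)
88..96  layer  (8B, 8-aligned)
96..102  height  (6B, 2-aligned)
102..103  depth  (1B, 1-aligned)
103..104  mip_level  (1B, 1-aligned)
104..105  stride  (1B, 1-aligned)
105..106  format  (1B, 1-aligned)
106..112  -- tail padding (6B)
sizeof = 112, alignof = 8
120 − 112 = 8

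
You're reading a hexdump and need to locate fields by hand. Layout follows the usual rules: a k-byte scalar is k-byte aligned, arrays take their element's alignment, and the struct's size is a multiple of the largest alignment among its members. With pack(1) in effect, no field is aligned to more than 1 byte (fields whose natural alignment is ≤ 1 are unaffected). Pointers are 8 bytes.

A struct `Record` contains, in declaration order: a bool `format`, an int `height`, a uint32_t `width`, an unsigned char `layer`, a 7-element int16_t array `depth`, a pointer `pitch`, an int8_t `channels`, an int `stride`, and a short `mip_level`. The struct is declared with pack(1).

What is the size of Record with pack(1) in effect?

39

0..1  format  (1B, 1-aligned)
1..5  height  (4B, 1-aligned)
5..9  width  (4B, 1-aligned)
9..10  layer  (1B, 1-aligned)
10..24  depth  (14B, 1-aligned)
24..32  pitch  (8B, 1-aligned)
32..33  channels  (1B, 1-aligned)
33..37  stride  (4B, 1-aligned)
37..39  mip_level  (2B, 1-aligned)
sizeof = 39, alignof = 1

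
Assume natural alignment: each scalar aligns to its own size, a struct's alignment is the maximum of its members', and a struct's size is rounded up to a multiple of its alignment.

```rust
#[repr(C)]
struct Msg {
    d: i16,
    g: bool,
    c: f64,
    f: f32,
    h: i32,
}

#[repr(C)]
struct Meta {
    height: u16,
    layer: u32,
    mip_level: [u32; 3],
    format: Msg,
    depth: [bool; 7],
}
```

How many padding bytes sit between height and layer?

2

Msg: @0: d [2B, align 2] → 2; @2: g [1B, align 1] → 3; +5 pad (align 8); @8: c [8B, align 8] → 16; @16: f [4B, align 4] → 20; @20: h [4B, align 4] → 24; size 24, align 8
@0: height [2B, align 2] → 2
+2 pad (align 4)
@4: layer [4B, align 4] → 8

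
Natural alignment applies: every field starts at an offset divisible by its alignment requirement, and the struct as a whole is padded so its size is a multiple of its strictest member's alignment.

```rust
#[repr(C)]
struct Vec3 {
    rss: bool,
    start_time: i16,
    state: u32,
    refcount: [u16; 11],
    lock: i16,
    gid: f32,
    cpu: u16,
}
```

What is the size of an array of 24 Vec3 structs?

@0: rss [1B, align 1] → 1
+1 pad (align 2)
@2: start_time [2B, align 2] → 4
@4: state [4B, align 4] → 8
@8: refcount [22B, align 2] → 30
@30: lock [2B, align 2] → 32
@32: gid [4B, align 4] → 36
@36: cpu [2B, align 2] → 38
+2 tail pad (align 4)
size 40, align 4
array of 24: 24 × 40 = 960

960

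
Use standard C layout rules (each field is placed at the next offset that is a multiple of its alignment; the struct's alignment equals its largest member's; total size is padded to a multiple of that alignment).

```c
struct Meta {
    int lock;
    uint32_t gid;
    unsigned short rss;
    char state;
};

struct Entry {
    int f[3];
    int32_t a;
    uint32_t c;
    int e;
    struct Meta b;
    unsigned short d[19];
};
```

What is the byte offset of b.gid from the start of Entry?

28

Meta: lock at 0 (size 4, align 4) → ends 4; gid at 4 (size 4, align 4) → ends 8; rss at 8 (size 2, align 2) → ends 10; state at 10 (size 1, align 1) → ends 11; tail pad 1 to reach multiple of 4; total 12 bytes, alignment 4
f at 0 (size 12, align 4) → ends 12
a at 12 (size 4, align 4) → ends 16
c at 16 (size 4, align 4) → ends 20
e at 20 (size 4, align 4) → ends 24
b at 24 (size 12, align 4) → ends 36
within Meta: gid at 4
24 + 4 = 28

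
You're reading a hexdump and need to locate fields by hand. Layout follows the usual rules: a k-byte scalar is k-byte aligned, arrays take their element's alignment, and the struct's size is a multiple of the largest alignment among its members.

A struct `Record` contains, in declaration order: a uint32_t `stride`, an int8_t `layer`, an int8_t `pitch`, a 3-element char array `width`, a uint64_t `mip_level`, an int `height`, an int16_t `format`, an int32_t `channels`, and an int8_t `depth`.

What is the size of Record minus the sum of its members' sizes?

12

@0: stride [4B, align 4] → 4
@4: layer [1B, align 1] → 5
@5: pitch [1B, align 1] → 6
@6: width [3B, align 1] → 9
+7 pad (align 8)
@16: mip_level [8B, align 8] → 24
@24: height [4B, align 4] → 28
@28: format [2B, align 2] → 30
+2 pad (align 4)
@32: channels [4B, align 4] → 36
@36: depth [1B, align 1] → 37
+3 tail pad (align 8)
size 40, align 8
data bytes 28, size 40 → padding 12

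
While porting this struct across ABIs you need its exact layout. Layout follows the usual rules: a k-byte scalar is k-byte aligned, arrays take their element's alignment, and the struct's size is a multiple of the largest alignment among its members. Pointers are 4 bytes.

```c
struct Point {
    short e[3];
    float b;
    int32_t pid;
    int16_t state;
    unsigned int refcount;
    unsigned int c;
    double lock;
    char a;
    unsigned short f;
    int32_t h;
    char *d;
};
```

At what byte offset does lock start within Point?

e at 0 (size 6, align 2) → ends 6
pad 2 to align 4 for b
b at 8 (size 4, align 4) → ends 12
pid at 12 (size 4, align 4) → ends 16
state at 16 (size 2, align 2) → ends 18
pad 2 to align 4 for refcount
refcount at 20 (size 4, align 4) → ends 24
c at 24 (size 4, align 4) → ends 28
pad 4 to align 8 for lock
lock at 32 (size 8, align 8) → ends 40

32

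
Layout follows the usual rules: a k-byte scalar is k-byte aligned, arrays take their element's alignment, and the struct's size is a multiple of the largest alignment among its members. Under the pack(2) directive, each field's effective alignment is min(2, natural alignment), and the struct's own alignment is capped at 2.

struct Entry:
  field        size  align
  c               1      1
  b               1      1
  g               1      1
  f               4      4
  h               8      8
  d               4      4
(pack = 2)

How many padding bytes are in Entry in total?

1

0..1  c  (1B, 1-aligned)
1..2  b  (1B, 1-aligned)
2..3  g  (1B, 1-aligned)
3..4  -- padding (1B)
4..8  f  (4B, 2-aligned)
8..16  h  (8B, 2-aligned)
16..20  d  (4B, 2-aligned)
sizeof = 20, alignof = 2
data bytes 19, size 20 → padding 1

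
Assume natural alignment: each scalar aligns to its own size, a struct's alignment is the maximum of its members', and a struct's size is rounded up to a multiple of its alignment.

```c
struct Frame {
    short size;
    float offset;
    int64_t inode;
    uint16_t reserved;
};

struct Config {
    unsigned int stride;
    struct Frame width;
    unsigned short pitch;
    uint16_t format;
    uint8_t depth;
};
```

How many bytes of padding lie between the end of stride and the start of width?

Frame: @0: size [2B, align 2] → 2; +2 pad (align 4); @4: offset [4B, align 4] → 8; @8: inode [8B, align 8] → 16; @16: reserved [2B, align 2] → 18; +6 tail pad (align 8); size 24, align 8
@0: stride [4B, align 4] → 4
+4 pad (align 8)
@8: width [24B, align 8] → 32

4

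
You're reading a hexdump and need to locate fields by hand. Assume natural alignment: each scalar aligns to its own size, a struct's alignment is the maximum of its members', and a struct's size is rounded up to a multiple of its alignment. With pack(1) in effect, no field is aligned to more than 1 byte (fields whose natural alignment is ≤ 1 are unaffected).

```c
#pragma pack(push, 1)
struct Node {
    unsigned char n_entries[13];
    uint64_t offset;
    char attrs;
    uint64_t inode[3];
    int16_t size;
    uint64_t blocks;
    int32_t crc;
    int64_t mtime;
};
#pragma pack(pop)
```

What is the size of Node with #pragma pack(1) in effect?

@0: n_entries [13B, align 1] → 13
@13: offset [8B, align 1] → 21
@21: attrs [1B, align 1] → 22
@22: inode [24B, align 1] → 46
@46: size [2B, align 1] → 48
@48: blocks [8B, align 1] → 56
@56: crc [4B, align 1] → 60
@60: mtime [8B, align 1] → 68
size 68, align 1

68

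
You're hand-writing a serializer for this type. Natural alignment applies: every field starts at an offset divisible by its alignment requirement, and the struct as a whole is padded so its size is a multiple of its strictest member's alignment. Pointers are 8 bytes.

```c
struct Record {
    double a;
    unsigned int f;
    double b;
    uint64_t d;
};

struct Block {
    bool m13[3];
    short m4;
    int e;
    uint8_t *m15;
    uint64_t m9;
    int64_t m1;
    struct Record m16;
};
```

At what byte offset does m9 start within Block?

Record: 0..8  a  (8B, 8-aligned); 8..12  f  (4B, 4-aligned); 12..16  -- padding (4B); 16..24  b  (8B, 8-aligned); 24..32  d  (8B, 8-aligned); sizeof = 32, alignof = 8
0..3  m13  (3B, 1-aligned)
3..4  -- padding (1B)
4..6  m4  (2B, 2-aligned)
6..8  -- padding (2B)
8..12  e  (4B, 4-aligned)
12..16  -- padding (4B)
16..24  m15  (8B, 8-aligned)
24..32  m9  (8B, 8-aligned)

24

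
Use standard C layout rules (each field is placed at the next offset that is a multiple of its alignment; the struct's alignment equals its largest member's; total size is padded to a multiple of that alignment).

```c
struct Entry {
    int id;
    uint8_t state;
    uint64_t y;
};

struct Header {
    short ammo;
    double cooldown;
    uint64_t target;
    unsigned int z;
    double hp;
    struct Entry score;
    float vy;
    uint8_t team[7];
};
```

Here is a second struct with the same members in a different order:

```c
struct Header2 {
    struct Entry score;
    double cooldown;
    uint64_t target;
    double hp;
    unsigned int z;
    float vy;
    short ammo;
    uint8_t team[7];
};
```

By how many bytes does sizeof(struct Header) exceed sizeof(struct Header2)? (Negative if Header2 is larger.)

8

Entry: @0: id [4B, align 4] → 4; @4: state [1B, align 1] → 5; +3 pad (align 8); @8: y [8B, align 8] → 16; size 16, align 8
@0: ammo [2B, align 2] → 2
+6 pad (align 8)
@8: cooldown [8B, align 8] → 16
@16: target [8B, align 8] → 24
@24: z [4B, align 4] → 28
+4 pad (align 8)
@32: hp [8B, align 8] → 40
@40: score [16B, align 8] → 56
@56: vy [4B, align 4] → 60
@60: team [7B, align 1] → 67
+5 tail pad (align 8)
size 72, align 8
— Header2 —
@0: score [16B, align 8] → 16
@16: cooldown [8B, align 8] → 24
@24: target [8B, align 8] → 32
@32: hp [8B, align 8] → 40
@40: z [4B, align 4] → 44
@44: vy [4B, align 4] → 48
@48: ammo [2B, align 2] → 50
@50: team [7B, align 1] → 57
+7 tail pad (align 8)
size 64, align 8
72 − 64 = 8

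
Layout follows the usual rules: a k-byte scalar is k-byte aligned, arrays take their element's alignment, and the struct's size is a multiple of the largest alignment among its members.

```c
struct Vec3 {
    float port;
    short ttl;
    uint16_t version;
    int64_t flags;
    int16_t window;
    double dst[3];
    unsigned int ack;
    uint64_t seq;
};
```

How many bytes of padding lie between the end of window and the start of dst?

6

0..4  port  (4B, 4-aligned)
4..6  ttl  (2B, 2-aligned)
6..8  version  (2B, 2-aligned)
8..16  flags  (8B, 8-aligned)
16..18  window  (2B, 2-aligned)
18..24  -- padding (6B)
24..48  dst  (24B, 8-aligned)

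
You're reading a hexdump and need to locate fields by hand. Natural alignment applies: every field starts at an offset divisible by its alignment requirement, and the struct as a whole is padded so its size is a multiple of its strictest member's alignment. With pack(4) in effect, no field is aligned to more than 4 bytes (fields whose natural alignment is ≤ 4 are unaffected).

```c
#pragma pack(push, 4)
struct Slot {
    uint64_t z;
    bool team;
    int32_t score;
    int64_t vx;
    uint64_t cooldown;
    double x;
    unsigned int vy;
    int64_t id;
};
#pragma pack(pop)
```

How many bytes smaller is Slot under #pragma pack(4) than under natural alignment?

4

natural layout:
  z at 0 (size 8, align 8) → ends 8
  team at 8 (size 1, align 1) → ends 9
  pad 3 to align 4 for score
  score at 12 (size 4, align 4) → ends 16
  vx at 16 (size 8, align 8) → ends 24
  cooldown at 24 (size 8, align 8) → ends 32
  x at 32 (size 8, align 8) → ends 40
  vy at 40 (size 4, align 4) → ends 44
  pad 4 to align 8 for id
  id at 48 (size 8, align 8) → ends 56
  total 56 bytes, alignment 8
packed(4) layout:
  z at 0 (size 8, align 4) → ends 8
  team at 8 (size 1, align 1) → ends 9
  pad 3 to align 4 for score
  score at 12 (size 4, align 4) → ends 16
  vx at 16 (size 8, align 4) → ends 24
  cooldown at 24 (size 8, align 4) → ends 32
  x at 32 (size 8, align 4) → ends 40
  vy at 40 (size 4, align 4) → ends 44
  id at 44 (size 8, align 4) → ends 52
  total 52 bytes, alignment 4
56 − 52 = 4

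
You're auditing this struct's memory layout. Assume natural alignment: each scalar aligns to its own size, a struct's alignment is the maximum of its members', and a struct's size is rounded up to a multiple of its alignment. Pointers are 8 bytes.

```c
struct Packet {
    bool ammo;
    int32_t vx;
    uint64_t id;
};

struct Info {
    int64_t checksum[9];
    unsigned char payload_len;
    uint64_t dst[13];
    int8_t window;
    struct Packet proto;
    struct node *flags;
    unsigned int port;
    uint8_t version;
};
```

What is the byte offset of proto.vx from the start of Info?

Packet: @0: ammo [1B, align 1] → 1; +3 pad (align 4); @4: vx [4B, align 4] → 8; @8: id [8B, align 8] → 16; size 16, align 8
@0: checksum [72B, align 8] → 72
@72: payload_len [1B, align 1] → 73
+7 pad (align 8)
@80: dst [104B, align 8] → 184
@184: window [1B, align 1] → 185
+7 pad (align 8)
@192: proto [16B, align 8] → 208
within Packet: vx at 4
192 + 4 = 196

196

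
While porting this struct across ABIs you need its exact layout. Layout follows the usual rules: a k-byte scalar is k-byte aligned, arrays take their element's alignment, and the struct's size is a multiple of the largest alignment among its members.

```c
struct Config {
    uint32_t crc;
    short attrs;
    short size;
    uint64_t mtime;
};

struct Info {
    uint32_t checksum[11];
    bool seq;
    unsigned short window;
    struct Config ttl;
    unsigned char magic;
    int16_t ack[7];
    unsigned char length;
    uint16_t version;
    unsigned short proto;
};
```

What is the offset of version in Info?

Config: crc at 0 (size 4, align 4) → ends 4; attrs at 4 (size 2, align 2) → ends 6; size at 6 (size 2, align 2) → ends 8; mtime at 8 (size 8, align 8) → ends 16; total 16 bytes, alignment 8
checksum at 0 (size 44, align 4) → ends 44
seq at 44 (size 1, align 1) → ends 45
pad 1 to align 2 for window
window at 46 (size 2, align 2) → ends 48
ttl at 48 (size 16, align 8) → ends 64
magic at 64 (size 1, align 1) → ends 65
pad 1 to align 2 for ack
ack at 66 (size 14, align 2) → ends 80
length at 80 (size 1, align 1) → ends 81
pad 1 to align 2 for version
version at 82 (size 2, align 2) → ends 84

82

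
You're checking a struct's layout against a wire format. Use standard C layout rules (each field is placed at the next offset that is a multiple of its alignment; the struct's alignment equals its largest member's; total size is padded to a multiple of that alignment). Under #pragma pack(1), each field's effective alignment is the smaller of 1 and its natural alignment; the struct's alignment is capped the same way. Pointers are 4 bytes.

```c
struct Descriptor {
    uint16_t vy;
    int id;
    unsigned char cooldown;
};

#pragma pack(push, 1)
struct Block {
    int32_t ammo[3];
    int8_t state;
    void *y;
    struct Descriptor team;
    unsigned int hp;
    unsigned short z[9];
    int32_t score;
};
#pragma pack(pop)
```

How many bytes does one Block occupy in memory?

Descriptor: @0: vy [2B, align 2] → 2; +2 pad (align 4); @4: id [4B, align 4] → 8; @8: cooldown [1B, align 1] → 9; +3 tail pad (align 4); size 12, align 4
@0: ammo [12B, align 1] → 12
@12: state [1B, align 1] → 13
@13: y [4B, align 1] → 17
@17: team [12B, align 1] → 29
@29: hp [4B, align 1] → 33
@33: z [18B, align 1] → 51
@51: score [4B, align 1] → 55
size 55, align 1

55 bytes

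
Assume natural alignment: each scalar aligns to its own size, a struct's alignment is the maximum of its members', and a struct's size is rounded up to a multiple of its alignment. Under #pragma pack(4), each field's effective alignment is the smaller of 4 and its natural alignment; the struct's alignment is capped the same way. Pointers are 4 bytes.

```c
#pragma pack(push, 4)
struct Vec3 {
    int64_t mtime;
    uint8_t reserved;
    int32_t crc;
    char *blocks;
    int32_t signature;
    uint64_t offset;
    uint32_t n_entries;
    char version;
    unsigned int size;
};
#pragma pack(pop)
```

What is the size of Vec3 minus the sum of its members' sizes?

6

0..8  mtime  (8B, 4-aligned)
8..9  reserved  (1B, 1-aligned)
9..12  -- padding (3B)
12..16  crc  (4B, 4-aligned)
16..20  blocks  (4B, 4-aligned)
20..24  signature  (4B, 4-aligned)
24..32  offset  (8B, 4-aligned)
32..36  n_entries  (4B, 4-aligned)
36..37  version  (1B, 1-aligned)
37..40  -- padding (3B)
40..44  size  (4B, 4-aligned)
sizeof = 44, alignof = 4
data bytes 38, size 44 → padding 6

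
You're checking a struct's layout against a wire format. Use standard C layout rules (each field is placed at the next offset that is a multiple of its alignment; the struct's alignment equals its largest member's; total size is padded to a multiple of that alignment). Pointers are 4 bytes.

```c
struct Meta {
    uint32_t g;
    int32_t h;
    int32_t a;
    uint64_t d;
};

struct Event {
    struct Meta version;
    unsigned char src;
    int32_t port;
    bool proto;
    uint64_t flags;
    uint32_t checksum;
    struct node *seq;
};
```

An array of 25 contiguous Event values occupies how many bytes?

1400

Meta: 0..4  g  (4B, 4-aligned); 4..8  h  (4B, 4-aligned); 8..12  a  (4B, 4-aligned); 12..16  -- padding (4B); 16..24  d  (8B, 8-aligned); sizeof = 24, alignof = 8
0..24  version  (24B, 8-aligned)
24..25  src  (1B, 1-aligned)
25..28  -- padding (3B)
28..32  port  (4B, 4-aligned)
32..33  proto  (1B, 1-aligned)
33..40  -- padding (7B)
40..48  flags  (8B, 8-aligned)
48..52  checksum  (4B, 4-aligned)
52..56  seq  (4B, 4-aligned)
sizeof = 56, alignof = 8
array of 25: 25 × 56 = 1400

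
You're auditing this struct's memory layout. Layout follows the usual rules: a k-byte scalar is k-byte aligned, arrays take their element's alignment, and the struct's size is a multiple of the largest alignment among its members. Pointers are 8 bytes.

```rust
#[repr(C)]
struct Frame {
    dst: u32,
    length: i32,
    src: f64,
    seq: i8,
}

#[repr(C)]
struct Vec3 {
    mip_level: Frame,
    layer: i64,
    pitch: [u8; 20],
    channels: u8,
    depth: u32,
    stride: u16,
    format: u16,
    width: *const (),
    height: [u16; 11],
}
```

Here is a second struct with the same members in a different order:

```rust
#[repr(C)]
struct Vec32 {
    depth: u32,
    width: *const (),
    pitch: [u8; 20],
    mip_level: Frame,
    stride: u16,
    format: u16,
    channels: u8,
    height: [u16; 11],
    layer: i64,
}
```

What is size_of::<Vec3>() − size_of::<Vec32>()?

Frame: @0: dst [4B, align 4] → 4; @4: length [4B, align 4] → 8; @8: src [8B, align 8] → 16; @16: seq [1B, align 1] → 17; +7 tail pad (align 8); size 24, align 8
@0: mip_level [24B, align 8] → 24
@24: layer [8B, align 8] → 32
@32: pitch [20B, align 1] → 52
@52: channels [1B, align 1] → 53
+3 pad (align 4)
@56: depth [4B, align 4] → 60
@60: stride [2B, align 2] → 62
@62: format [2B, align 2] → 64
@64: width [8B, align 8] → 72
@72: height [22B, align 2] → 94
+2 tail pad (align 8)
size 96, align 8
— Vec32 —
@0: depth [4B, align 4] → 4
+4 pad (align 8)
@8: width [8B, align 8] → 16
@16: pitch [20B, align 1] → 36
+4 pad (align 8)
@40: mip_level [24B, align 8] → 64
@64: stride [2B, align 2] → 66
@66: format [2B, align 2] → 68
@68: channels [1B, align 1] → 69
+1 pad (align 2)
@70: height [22B, align 2] → 92
+4 pad (align 8)
@96: layer [8B, align 8] → 104
size 104, align 8
96 − 104 = -8

-8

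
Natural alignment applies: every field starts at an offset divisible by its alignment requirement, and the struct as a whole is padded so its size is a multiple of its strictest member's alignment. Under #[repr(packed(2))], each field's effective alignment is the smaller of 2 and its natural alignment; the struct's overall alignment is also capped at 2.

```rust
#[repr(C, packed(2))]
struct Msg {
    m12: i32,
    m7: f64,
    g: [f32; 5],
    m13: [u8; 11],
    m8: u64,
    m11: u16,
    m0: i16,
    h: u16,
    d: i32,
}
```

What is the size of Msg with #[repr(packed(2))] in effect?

0..4  m12  (4B, 2-aligned)
4..12  m7  (8B, 2-aligned)
12..32  g  (20B, 2-aligned)
32..43  m13  (11B, 1-aligned)
43..44  -- padding (1B)
44..52  m8  (8B, 2-aligned)
52..54  m11  (2B, 2-aligned)
54..56  m0  (2B, 2-aligned)
56..58  h  (2B, 2-aligned)
58..62  d  (4B, 2-aligned)
sizeof = 62, alignof = 2

62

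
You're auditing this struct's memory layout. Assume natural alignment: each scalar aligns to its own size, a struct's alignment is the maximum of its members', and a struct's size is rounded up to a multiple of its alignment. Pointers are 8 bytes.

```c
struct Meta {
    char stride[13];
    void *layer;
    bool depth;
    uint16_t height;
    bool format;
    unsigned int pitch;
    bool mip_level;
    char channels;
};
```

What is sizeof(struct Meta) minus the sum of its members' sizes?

9

stride at 0 (size 13, align 1) → ends 13
pad 3 to align 8 for layer
layer at 16 (size 8, align 8) → ends 24
depth at 24 (size 1, align 1) → ends 25
pad 1 to align 2 for height
height at 26 (size 2, align 2) → ends 28
format at 28 (size 1, align 1) → ends 29
pad 3 to align 4 for pitch
pitch at 32 (size 4, align 4) → ends 36
mip_level at 36 (size 1, align 1) → ends 37
channels at 37 (size 1, align 1) → ends 38
tail pad 2 to reach multiple of 8
total 40 bytes, alignment 8
data bytes 31, size 40 → padding 9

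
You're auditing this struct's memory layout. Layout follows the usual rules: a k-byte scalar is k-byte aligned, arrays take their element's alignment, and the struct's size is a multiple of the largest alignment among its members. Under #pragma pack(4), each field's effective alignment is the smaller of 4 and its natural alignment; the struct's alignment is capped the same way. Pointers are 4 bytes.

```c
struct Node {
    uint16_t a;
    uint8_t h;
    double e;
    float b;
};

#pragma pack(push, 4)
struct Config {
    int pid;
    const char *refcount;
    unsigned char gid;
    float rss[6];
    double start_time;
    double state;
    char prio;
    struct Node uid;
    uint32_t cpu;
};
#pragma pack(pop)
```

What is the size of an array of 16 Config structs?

1344

Node: a at 0 (size 2, align 2) → ends 2; h at 2 (size 1, align 1) → ends 3; pad 5 to align 8 for e; e at 8 (size 8, align 8) → ends 16; b at 16 (size 4, align 4) → ends 20; tail pad 4 to reach multiple of 8; total 24 bytes, alignment 8
pid at 0 (size 4, align 4) → ends 4
refcount at 4 (size 4, align 4) → ends 8
gid at 8 (size 1, align 1) → ends 9
pad 3 to align 4 for rss
rss at 12 (size 24, align 4) → ends 36
start_time at 36 (size 8, align 4) → ends 44
state at 44 (size 8, align 4) → ends 52
prio at 52 (size 1, align 1) → ends 53
pad 3 to align 4 for uid
uid at 56 (size 24, align 4) → ends 80
cpu at 80 (size 4, align 4) → ends 84
total 84 bytes, alignment 4
array of 16: 16 × 84 = 1344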